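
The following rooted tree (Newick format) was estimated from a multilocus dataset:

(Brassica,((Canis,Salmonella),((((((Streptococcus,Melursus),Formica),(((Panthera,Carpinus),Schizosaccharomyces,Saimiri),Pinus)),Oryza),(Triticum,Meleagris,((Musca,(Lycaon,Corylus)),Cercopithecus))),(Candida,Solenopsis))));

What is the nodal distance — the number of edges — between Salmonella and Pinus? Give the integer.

The MRCA of Salmonella and Pinus is the node subtending ((Canis,Salmonella),((((((Streptococcus,Melursus),Formica),(((Panthera,Carpinus),Schizosaccharomyces,Saimiri),Pinus)),Oryza),(Triticum,Meleagris,((Musca,(Lycaon,Corylus)),Cercopithecus))),(Candida,Solenopsis))).
From Salmonella up to that node: 2 branches. From Pinus up to the same node: 6 branches. Total: 2 + 6 = 8.

8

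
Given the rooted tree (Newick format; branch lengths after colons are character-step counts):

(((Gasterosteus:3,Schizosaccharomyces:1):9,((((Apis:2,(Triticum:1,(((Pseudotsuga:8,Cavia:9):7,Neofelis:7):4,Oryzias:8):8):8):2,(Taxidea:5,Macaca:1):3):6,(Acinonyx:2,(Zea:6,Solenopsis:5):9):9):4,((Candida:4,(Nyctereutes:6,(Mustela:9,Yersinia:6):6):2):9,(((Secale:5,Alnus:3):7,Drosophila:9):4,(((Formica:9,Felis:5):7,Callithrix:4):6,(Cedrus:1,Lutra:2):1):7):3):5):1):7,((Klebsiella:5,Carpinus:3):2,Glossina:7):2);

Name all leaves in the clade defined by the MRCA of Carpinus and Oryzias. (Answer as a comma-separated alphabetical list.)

Tracing Carpinus: it sits inside (Klebsiella,Carpinus).
Tracing Oryzias: it sits inside (((Pseudotsuga,Cavia),Neofelis),Oryzias).
The smallest clade enclosing both is the whole tree (their MRCA is the root), so the answer is all 28 tips in alphabetical order.

Acinonyx, Alnus, Apis, Callithrix, Candida, Carpinus, Cavia, Cedrus, Drosophila, Felis, Formica, Gasterosteus, Glossina, Klebsiella, Lutra, Macaca, Mustela, Neofelis, Nyctereutes, Oryzias, Pseudotsuga, Schizosaccharomyces, Secale, Solenopsis, Taxidea, Triticum, Yersinia, Zea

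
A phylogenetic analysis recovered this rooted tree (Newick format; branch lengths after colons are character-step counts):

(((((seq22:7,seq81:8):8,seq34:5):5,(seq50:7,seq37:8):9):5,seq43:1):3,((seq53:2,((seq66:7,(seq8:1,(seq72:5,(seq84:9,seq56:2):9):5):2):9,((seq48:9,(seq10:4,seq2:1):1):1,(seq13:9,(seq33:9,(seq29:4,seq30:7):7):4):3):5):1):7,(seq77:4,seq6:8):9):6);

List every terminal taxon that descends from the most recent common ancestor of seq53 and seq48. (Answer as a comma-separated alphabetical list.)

Tracing seq53: it sits inside (seq53,((seq66,(seq8,(seq72,(seq84,seq56)))),((seq48,(seq10,seq2)),(seq13,(seq33,(seq29,seq30)))))).
Tracing seq48: it sits inside (seq48,(seq10,seq2)).
The smallest clade enclosing both is (seq53,((seq66,(seq8,(seq72,(seq84,seq56)))),((seq48,(seq10,seq2)),(seq13,(seq33,(seq29,seq30)))))); the answer is its 13 terminal taxa in alphabetical order.

seq10, seq13, seq2, seq29, seq30, seq33, seq48, seq53, seq56, seq66, seq72, seq8, seq84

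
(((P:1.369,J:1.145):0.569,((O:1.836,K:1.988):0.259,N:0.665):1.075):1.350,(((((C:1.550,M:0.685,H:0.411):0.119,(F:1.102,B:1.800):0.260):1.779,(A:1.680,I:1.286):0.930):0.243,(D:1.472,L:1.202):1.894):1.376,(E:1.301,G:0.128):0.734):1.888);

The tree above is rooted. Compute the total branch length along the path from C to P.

The path runs C → … → MRCA → … → P; the MRCA is the root of the tree.
Branch lengths along that path: 1.550 + 0.119 + 1.779 + 0.243 + 1.376 + 1.888 + 1.350 + 0.569 + 1.369 = 10.243.

10.243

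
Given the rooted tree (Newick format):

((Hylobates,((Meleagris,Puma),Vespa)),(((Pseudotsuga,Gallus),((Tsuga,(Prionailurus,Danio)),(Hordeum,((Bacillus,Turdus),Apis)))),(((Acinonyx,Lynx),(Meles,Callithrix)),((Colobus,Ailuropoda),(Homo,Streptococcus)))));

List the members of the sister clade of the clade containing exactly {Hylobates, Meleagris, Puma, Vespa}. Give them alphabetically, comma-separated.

The clade containing exactly {Hylobates, Meleagris, Puma, Vespa} attaches directly to the root of the tree.
The other lineage descending from that same node — the sister group — is (((Pseudotsuga,Gallus),((Tsuga,(Prionailurus,Danio)),(Hordeum,((Bacillus,Turdus),Apis)))),(((Acinonyx,Lynx),(Meles,Callithrix)),((Colobus,Ailuropoda),(Homo,Streptococcus)))); its 17 tips in alphabetical order are the answer.

Acinonyx, Ailuropoda, Apis, Bacillus, Callithrix, Colobus, Danio, Gallus, Homo, Hordeum, Lynx, Meles, Prionailurus, Pseudotsuga, Streptococcus, Tsuga, Turdus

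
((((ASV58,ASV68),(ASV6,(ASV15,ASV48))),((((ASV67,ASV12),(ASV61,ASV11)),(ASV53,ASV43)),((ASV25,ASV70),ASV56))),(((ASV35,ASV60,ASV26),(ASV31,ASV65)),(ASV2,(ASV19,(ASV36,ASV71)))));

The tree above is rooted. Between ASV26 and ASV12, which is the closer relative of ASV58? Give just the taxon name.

ASV12

The MRCA of ASV58 and ASV12 subtends (((ASV58,ASV68),(ASV6,(ASV15,ASV48))),((((ASV67,ASV12),(ASV61,ASV11)),(ASV53,ASV43)),((ASV25,ASV70),ASV56))) (14 taxa).
The MRCA of ASV58 and ASV26 is the root, subtending the entire tree (23 taxa).
The first is nested inside the second, so ASV58 shares a more recent common ancestor with ASV12.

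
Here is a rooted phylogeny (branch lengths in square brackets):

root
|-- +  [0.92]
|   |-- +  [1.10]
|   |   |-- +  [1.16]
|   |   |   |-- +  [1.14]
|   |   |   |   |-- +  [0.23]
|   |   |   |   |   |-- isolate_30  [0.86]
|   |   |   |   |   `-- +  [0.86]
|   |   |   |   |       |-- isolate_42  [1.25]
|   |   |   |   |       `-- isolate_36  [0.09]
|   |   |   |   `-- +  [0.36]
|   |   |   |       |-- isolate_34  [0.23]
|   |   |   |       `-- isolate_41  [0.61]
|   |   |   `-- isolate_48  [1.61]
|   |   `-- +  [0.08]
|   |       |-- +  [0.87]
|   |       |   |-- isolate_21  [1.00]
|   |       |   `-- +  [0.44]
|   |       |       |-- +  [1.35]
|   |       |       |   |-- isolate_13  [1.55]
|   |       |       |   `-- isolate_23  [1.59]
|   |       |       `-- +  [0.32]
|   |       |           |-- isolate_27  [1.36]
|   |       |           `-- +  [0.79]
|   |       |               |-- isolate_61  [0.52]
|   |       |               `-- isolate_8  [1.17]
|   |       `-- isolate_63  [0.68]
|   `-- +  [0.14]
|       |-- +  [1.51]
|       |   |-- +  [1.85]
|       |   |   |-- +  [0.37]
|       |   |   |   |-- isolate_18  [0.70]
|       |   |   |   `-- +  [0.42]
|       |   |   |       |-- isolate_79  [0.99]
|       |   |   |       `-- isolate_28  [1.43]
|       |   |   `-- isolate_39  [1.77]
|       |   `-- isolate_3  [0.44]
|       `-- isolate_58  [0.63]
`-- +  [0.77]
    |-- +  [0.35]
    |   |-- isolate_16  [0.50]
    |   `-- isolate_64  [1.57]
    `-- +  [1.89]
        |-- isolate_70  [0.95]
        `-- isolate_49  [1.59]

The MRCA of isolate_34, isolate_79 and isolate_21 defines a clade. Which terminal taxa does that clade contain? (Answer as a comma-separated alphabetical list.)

isolate_13, isolate_18, isolate_21, isolate_23, isolate_27, isolate_28, isolate_3, isolate_30, isolate_34, isolate_36, isolate_39, isolate_41, isolate_42, isolate_48, isolate_58, isolate_61, isolate_63, isolate_79, isolate_8

Tracing isolate_34: it sits inside (isolate_34,isolate_41).
Tracing isolate_79: it sits inside (isolate_79,isolate_28).
Tracing isolate_21: it sits inside (isolate_21,((isolate_13,isolate_23),(isolate_27,(isolate_61,isolate_8)))).
The smallest clade enclosing all 3 is (((((isolate_30,(isolate_42,isolate_36)),(isolate_34,isolate_41)),isolate_48),((isolate_21,((isolate_13,isolate_23),(isolate_27,(isolate_61,isolate_8)))),isolate_63)),((((isolate_18,(isolate_79,isolate_28)),isolate_39),isolate_3),isolate_58)); the answer is its 19 terminal taxa in alphabetical order.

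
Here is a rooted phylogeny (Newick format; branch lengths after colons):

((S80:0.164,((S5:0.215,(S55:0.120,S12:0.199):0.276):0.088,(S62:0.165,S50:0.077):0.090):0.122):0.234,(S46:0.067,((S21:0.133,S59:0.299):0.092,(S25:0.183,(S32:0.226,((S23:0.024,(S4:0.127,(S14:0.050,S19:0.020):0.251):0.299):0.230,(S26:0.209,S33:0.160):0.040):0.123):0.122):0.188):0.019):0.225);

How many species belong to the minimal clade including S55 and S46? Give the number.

17

The MRCA of S55 and S46 is the root, so the clade is the entire tree.
That clade contains 17 terminal taxa: S12, S14, S19, S21, S23, S25, S26, S32, S33, S4, S46, S5, S50, S55, S59, S62, S80.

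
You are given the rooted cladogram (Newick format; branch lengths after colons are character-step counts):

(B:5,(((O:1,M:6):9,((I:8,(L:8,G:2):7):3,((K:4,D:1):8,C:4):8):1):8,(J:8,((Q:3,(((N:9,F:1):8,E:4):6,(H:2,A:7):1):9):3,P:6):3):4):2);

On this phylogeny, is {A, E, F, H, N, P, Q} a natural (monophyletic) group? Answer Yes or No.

Yes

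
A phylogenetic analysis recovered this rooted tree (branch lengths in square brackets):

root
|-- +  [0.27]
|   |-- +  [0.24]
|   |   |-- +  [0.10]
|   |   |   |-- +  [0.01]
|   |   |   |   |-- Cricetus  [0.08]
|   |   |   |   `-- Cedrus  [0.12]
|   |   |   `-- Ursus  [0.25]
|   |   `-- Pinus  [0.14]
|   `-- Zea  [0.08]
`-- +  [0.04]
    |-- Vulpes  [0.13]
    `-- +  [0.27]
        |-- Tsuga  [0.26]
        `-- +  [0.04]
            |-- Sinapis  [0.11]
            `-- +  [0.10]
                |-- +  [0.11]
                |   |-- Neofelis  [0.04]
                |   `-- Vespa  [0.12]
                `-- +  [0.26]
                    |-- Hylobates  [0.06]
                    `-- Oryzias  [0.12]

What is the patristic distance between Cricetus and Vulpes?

0.87

The path runs Cricetus → … → MRCA → … → Vulpes; the MRCA is the root of the tree.
Branch lengths along that path: 0.08 + 0.01 + 0.10 + 0.24 + 0.27 + 0.04 + 0.13 = 0.87.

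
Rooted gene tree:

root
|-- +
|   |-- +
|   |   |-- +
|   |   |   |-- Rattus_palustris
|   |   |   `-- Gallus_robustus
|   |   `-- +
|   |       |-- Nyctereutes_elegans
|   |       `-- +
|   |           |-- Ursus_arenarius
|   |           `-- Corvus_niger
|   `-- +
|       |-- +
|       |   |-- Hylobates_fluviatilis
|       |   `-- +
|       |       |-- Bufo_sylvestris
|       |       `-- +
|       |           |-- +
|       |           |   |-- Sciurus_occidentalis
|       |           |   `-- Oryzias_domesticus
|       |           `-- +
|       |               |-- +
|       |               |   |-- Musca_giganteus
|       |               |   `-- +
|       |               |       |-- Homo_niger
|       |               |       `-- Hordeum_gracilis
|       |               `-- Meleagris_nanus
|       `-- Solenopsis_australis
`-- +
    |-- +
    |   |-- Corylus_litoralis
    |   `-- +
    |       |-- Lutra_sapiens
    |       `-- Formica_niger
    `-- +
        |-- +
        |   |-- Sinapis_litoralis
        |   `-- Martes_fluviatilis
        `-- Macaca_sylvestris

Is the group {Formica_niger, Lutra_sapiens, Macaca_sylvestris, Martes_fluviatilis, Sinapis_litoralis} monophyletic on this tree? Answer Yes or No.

No

The MRCA of the listed taxa subtends ((Corylus_litoralis,(Lutra_sapiens,Formica_niger)),((Sinapis_litoralis,Martes_fluviatilis),Macaca_sylvestris)).
That clade also contains Corylus_litoralis, which is not in the proposed group, so the group is not monophyletic.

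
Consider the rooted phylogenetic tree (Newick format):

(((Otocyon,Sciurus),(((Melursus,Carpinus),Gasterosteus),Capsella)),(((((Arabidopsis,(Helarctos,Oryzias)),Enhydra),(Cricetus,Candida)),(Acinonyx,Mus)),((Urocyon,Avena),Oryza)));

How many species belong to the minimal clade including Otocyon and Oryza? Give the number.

17

The MRCA of Otocyon and Oryza is the root, so the clade is the entire tree.
That clade contains 17 terminal taxa: Acinonyx, Arabidopsis, Avena, Candida, Capsella, Carpinus, Cricetus, Enhydra, Gasterosteus, Helarctos, Melursus, Mus, Oryza, Oryzias, Otocyon, Sciurus, Urocyon.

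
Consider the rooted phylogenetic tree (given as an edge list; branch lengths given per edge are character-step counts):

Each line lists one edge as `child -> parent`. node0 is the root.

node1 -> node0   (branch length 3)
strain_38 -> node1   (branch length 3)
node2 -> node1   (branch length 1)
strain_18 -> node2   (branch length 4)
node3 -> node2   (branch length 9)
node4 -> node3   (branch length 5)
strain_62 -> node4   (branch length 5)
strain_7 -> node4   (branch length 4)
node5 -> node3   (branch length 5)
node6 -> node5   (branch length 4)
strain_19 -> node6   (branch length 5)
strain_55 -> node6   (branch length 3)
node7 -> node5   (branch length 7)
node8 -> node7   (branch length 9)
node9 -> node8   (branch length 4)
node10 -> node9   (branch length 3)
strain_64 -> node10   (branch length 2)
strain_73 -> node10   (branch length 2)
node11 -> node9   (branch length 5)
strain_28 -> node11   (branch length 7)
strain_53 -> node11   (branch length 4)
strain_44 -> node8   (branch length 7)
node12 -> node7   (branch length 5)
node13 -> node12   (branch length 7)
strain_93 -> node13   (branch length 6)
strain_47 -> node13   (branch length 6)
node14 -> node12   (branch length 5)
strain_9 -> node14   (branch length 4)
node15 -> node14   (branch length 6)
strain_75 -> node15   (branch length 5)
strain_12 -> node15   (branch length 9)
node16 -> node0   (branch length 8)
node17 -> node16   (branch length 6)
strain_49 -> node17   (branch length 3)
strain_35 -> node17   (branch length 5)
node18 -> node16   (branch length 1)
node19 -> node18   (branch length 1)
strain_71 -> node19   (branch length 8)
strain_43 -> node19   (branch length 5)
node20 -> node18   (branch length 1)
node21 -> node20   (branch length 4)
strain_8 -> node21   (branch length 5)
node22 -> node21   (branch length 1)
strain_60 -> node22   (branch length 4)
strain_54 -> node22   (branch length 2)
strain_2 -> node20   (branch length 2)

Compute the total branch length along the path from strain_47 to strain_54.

60

The path runs strain_47 → … → MRCA → … → strain_54; the MRCA is the root of the tree.
Branch lengths along that path: 6 + 7 + 5 + 7 + 5 + 9 + 1 + 3 + 8 + 1 + 1 + 4 + 1 + 2 = 60.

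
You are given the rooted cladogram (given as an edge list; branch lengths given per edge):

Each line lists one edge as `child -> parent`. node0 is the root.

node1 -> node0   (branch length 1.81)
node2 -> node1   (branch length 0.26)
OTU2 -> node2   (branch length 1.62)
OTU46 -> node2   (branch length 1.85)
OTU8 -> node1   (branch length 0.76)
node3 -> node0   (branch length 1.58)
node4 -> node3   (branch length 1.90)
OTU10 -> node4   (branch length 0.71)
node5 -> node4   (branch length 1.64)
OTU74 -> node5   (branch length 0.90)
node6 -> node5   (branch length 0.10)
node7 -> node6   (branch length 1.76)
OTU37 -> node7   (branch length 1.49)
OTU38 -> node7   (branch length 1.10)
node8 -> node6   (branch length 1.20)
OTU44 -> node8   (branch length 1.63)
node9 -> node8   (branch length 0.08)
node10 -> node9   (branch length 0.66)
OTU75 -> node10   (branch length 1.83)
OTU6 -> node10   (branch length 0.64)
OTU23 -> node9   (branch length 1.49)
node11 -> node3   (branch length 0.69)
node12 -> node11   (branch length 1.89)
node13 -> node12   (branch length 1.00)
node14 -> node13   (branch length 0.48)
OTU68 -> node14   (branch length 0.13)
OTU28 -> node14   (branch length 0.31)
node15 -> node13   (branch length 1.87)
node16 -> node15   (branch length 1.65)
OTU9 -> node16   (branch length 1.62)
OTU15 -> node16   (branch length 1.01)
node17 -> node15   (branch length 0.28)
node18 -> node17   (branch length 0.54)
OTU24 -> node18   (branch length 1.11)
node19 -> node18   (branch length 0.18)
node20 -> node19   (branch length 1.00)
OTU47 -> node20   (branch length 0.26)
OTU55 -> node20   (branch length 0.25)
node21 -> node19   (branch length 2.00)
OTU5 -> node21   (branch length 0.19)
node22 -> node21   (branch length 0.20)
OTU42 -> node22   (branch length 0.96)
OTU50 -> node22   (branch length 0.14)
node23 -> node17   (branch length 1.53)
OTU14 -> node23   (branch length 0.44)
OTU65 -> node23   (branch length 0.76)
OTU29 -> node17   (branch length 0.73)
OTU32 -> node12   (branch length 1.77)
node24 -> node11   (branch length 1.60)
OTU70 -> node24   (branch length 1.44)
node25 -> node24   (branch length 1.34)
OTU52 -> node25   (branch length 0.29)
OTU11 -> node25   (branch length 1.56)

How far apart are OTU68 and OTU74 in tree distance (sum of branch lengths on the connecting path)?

8.63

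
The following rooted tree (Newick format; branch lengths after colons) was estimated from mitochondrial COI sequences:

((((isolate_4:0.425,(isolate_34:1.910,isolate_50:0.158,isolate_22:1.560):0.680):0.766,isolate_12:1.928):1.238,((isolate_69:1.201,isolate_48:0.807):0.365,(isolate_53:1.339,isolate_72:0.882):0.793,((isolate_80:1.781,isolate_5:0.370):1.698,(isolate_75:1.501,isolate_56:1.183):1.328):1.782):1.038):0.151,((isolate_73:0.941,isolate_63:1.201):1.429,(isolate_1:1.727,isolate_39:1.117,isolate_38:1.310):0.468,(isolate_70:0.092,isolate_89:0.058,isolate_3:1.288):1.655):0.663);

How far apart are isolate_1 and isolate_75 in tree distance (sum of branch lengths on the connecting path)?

The path runs isolate_1 → … → MRCA → … → isolate_75; the MRCA is the root of the tree.
Branch lengths along that path: 1.727 + 0.468 + 0.663 + 0.151 + 1.038 + 1.782 + 1.328 + 1.501 = 8.658.

8.658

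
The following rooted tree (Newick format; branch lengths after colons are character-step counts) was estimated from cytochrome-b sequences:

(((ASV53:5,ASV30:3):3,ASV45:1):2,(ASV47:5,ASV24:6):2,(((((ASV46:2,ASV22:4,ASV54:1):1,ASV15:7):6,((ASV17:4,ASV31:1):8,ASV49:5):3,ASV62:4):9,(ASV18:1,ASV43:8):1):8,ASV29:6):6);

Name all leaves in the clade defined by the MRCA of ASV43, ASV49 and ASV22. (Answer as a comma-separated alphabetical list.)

Tracing ASV43: it sits inside (ASV18,ASV43).
Tracing ASV49: it sits inside ((ASV17,ASV31),ASV49).
Tracing ASV22: it sits inside (ASV46,ASV22,ASV54).
The smallest clade enclosing all 3 is ((((ASV46,ASV22,ASV54),ASV15),((ASV17,ASV31),ASV49),ASV62),(ASV18,ASV43)); the answer is its 10 terminal taxa in alphabetical order.

ASV15, ASV17, ASV18, ASV22, ASV31, ASV43, ASV46, ASV49, ASV54, ASV62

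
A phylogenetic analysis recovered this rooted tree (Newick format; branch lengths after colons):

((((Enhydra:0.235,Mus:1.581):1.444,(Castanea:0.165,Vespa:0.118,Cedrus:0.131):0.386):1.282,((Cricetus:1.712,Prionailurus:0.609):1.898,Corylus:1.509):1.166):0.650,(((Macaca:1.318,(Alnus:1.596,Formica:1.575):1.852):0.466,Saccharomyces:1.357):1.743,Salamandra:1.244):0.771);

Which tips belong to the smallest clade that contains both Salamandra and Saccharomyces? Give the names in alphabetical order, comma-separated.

Tracing Salamandra: it sits inside (((Macaca,(Alnus,Formica)),Saccharomyces),Salamandra).
Tracing Saccharomyces: it sits inside ((Macaca,(Alnus,Formica)),Saccharomyces).
The smallest clade enclosing both is (((Macaca,(Alnus,Formica)),Saccharomyces),Salamandra); the answer is its 5 terminal taxa in alphabetical order.

Alnus, Formica, Macaca, Saccharomyces, Salamandra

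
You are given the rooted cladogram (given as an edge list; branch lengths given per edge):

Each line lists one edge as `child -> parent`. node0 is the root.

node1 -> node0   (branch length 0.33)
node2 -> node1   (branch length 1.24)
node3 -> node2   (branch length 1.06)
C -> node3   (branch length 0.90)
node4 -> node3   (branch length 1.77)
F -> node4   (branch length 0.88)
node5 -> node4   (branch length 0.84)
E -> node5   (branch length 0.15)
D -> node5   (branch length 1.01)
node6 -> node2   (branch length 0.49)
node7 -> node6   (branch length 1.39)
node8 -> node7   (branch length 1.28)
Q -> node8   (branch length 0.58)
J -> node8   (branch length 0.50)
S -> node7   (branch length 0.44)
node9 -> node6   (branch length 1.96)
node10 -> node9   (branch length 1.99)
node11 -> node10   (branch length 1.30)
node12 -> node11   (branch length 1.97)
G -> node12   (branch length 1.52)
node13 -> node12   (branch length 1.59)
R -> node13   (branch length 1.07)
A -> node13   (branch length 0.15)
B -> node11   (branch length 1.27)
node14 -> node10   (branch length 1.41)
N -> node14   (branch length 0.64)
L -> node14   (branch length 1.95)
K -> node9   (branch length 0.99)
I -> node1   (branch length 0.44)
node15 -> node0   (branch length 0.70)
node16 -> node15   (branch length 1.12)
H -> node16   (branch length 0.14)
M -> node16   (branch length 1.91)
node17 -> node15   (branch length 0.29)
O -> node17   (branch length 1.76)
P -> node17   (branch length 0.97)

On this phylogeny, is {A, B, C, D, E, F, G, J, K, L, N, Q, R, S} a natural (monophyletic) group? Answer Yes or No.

Yes

The most recent common ancestor of these taxa subtends ((C,(F,(E,D))),(((Q,J),S),((((G,(R,A)),B),(N,L)),K))).
That clade has exactly 14 tips — every listed taxon and nothing else — so the group is monophyletic.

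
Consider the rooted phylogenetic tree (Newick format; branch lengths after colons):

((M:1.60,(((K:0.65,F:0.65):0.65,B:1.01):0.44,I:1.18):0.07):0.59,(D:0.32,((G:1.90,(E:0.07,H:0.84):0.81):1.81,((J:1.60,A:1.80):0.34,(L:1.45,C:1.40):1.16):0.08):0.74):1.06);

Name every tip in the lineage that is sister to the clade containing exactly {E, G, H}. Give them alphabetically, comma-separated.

A, C, J, L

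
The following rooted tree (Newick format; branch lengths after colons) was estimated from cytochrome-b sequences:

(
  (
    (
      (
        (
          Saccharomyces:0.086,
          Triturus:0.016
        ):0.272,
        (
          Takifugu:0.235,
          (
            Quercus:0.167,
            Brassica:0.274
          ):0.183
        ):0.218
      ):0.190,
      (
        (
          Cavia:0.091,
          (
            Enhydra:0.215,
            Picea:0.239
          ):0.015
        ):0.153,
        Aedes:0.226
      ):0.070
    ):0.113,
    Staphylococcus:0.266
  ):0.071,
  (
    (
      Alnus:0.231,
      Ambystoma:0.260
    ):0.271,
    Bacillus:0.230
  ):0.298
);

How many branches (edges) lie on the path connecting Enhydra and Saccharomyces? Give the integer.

7

The MRCA of Enhydra and Saccharomyces is the node subtending (((Saccharomyces,Triturus),(Takifugu,(Quercus,Brassica))),((Cavia,(Enhydra,Picea)),Aedes)).
From Enhydra up to that node: 4 branches. From Saccharomyces up to the same node: 3 branches. Total: 4 + 3 = 7.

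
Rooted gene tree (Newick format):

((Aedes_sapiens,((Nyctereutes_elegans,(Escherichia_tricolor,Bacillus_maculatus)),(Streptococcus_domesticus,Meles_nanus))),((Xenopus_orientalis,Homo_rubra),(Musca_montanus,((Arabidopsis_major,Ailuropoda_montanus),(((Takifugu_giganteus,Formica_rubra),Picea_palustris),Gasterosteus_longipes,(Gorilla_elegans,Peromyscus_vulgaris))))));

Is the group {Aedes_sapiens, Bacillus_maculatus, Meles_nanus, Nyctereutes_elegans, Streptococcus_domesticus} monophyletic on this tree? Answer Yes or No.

No

The MRCA of the listed taxa subtends (Aedes_sapiens,((Nyctereutes_elegans,(Escherichia_tricolor,Bacillus_maculatus)),(Streptococcus_domesticus,Meles_nanus))).
That clade also contains Escherichia_tricolor, which is not in the proposed group, so the group is not monophyletic.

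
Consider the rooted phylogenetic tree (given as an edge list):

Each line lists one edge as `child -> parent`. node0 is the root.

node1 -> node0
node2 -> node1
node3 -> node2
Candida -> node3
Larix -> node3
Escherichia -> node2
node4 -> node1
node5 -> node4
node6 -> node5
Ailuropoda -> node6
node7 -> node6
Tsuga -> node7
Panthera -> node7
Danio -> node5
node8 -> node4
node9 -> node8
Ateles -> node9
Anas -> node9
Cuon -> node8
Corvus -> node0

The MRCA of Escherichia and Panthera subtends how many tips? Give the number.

10

The MRCA of Escherichia and Panthera is the node subtending (((Candida,Larix),Escherichia),(((Ailuropoda,(Tsuga,Panthera)),Danio),((Ateles,Anas),Cuon))).
That clade contains 10 terminal taxa: Ailuropoda, Anas, Ateles, Candida, Cuon, Danio, Escherichia, Larix, Panthera, Tsuga.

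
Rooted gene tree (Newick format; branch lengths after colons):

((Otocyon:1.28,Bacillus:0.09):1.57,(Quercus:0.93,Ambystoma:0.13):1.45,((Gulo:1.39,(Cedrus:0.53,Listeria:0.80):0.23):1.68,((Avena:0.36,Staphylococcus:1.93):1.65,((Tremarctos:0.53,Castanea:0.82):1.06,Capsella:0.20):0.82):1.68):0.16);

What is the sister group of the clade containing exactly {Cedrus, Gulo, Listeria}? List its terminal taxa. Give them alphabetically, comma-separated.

Avena, Capsella, Castanea, Staphylococcus, Tremarctos

The clade containing exactly {Cedrus, Gulo, Listeria} attaches to the tree at the node subtending ((Gulo,(Cedrus,Listeria)),((Avena,Staphylococcus),((Tremarctos,Castanea),Capsella))).
The other lineage descending from that same node — the sister group — is ((Avena,Staphylococcus),((Tremarctos,Castanea),Capsella)); its 5 tips in alphabetical order are the answer.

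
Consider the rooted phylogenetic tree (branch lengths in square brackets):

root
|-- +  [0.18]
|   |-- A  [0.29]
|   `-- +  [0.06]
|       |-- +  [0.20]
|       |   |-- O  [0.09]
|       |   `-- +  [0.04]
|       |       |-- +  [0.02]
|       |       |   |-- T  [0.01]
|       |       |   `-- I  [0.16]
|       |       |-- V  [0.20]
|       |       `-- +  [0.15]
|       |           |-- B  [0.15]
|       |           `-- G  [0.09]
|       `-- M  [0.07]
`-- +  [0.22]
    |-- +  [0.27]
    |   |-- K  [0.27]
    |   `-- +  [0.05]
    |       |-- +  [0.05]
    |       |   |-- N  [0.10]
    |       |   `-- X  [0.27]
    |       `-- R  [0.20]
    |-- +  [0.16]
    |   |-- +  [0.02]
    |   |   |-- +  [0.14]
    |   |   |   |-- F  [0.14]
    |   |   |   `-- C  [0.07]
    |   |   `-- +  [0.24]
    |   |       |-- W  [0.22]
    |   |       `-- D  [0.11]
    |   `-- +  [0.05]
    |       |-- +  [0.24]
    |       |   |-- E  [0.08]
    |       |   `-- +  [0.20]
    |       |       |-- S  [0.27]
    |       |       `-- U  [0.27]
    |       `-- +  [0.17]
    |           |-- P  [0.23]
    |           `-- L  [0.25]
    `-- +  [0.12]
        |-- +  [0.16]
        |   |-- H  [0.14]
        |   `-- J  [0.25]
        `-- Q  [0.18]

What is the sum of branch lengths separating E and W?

The path runs E → … → MRCA → … → W; the MRCA is the node subtending (((F,C),(W,D)),((E,(S,U)),(P,L))).
Branch lengths along that path: 0.08 + 0.24 + 0.05 + 0.02 + 0.24 + 0.22 = 0.85.

0.85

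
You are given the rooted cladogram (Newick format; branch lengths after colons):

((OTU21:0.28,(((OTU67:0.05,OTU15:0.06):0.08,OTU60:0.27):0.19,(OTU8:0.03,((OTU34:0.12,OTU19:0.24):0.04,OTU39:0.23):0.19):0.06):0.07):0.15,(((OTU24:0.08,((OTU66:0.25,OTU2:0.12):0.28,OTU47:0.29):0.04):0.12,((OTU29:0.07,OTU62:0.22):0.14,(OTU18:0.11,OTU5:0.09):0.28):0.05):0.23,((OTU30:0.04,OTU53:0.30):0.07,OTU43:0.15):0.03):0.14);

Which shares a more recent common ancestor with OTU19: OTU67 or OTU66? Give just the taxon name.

OTU67

The MRCA of OTU19 and OTU67 subtends (((OTU67,OTU15),OTU60),(OTU8,((OTU34,OTU19),OTU39))) (7 taxa).
The MRCA of OTU19 and OTU66 is the root, subtending the entire tree (19 taxa).
The first is nested inside the second, so OTU19 shares a more recent common ancestor with OTU67.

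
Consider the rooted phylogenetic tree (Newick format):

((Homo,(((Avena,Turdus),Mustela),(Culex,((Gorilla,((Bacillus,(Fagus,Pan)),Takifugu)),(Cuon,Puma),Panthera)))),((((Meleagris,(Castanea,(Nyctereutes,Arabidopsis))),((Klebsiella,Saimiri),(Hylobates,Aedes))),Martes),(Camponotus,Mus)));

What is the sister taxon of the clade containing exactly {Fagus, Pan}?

The clade containing exactly {Fagus, Pan} attaches to the tree at the node subtending (Bacillus,(Fagus,Pan)).
The other lineage descending from that same node — the sister group — is the single tip Bacillus.

Bacillus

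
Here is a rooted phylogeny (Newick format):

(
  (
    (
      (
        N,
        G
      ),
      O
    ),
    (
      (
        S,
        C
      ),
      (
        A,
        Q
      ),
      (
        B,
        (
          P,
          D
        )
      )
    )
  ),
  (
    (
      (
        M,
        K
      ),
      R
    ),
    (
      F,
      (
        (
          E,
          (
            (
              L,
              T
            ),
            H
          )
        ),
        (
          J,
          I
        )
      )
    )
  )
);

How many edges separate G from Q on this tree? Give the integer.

6

The MRCA of G and Q is the node subtending (((N,G),O),((S,C),(A,Q),(B,(P,D)))).
From G up to that node: 3 branches. From Q up to the same node: 3 branches. Total: 3 + 3 = 6.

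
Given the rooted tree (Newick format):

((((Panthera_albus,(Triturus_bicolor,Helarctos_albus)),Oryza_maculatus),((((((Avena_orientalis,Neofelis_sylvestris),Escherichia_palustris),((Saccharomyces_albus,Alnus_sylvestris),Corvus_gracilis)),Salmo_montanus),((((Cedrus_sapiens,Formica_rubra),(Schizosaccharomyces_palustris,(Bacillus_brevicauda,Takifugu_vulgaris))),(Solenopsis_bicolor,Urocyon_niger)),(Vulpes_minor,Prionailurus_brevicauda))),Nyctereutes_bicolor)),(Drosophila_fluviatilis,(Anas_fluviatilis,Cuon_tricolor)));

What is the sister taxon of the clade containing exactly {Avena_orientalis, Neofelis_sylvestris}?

Escherichia_palustris

The clade containing exactly {Avena_orientalis, Neofelis_sylvestris} attaches to the tree at the node subtending ((Avena_orientalis,Neofelis_sylvestris),Escherichia_palustris).
The other lineage descending from that same node — the sister group — is the single tip Escherichia_palustris.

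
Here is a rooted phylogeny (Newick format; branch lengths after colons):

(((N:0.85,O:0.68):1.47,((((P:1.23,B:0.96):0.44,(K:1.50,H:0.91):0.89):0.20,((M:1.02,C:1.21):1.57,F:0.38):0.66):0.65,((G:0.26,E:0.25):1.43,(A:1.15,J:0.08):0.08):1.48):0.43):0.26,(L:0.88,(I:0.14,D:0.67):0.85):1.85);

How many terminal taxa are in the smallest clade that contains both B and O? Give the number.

The MRCA of B and O is the node subtending ((N,O),((((P,B),(K,H)),((M,C),F)),((G,E),(A,J)))).
That clade contains 13 terminal taxa: A, B, C, E, F, G, H, J, K, M, N, O, P.

13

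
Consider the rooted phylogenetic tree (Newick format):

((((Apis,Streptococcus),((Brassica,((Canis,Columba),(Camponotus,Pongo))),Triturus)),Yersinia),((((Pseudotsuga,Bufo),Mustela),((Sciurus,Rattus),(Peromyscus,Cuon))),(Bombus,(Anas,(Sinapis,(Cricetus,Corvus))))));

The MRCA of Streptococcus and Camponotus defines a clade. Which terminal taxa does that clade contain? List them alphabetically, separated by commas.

Tracing Streptococcus: it sits inside (Apis,Streptococcus).
Tracing Camponotus: it sits inside (Camponotus,Pongo).
The smallest clade enclosing both is ((Apis,Streptococcus),((Brassica,((Canis,Columba),(Camponotus,Pongo))),Triturus)); the answer is its 8 terminal taxa in alphabetical order.

Apis, Brassica, Camponotus, Canis, Columba, Pongo, Streptococcus, Triturus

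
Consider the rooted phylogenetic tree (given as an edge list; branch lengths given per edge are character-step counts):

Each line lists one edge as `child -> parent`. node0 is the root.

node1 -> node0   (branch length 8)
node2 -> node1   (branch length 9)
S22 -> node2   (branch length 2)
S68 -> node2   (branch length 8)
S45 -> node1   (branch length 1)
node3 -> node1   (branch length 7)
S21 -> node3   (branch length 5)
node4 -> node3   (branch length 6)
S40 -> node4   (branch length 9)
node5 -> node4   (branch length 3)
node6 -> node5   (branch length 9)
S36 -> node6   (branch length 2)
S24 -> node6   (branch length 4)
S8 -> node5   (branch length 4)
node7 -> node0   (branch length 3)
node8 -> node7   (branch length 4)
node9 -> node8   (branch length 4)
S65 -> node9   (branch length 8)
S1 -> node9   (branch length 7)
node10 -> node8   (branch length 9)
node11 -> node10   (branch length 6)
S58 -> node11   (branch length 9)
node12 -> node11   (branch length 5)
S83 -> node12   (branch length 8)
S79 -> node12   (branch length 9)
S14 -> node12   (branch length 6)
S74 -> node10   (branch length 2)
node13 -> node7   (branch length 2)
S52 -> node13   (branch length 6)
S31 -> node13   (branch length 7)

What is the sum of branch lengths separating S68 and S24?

46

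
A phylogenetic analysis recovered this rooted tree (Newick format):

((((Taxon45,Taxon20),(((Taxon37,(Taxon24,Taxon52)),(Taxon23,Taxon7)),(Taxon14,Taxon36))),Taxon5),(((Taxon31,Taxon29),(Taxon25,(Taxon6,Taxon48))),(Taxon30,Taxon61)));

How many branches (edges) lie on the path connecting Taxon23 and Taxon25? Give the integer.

The MRCA of Taxon23 and Taxon25 is the root of the tree.
From Taxon23 up to that node: 6 branches. From Taxon25 up to the same node: 4 branches. Total: 6 + 4 = 10.

10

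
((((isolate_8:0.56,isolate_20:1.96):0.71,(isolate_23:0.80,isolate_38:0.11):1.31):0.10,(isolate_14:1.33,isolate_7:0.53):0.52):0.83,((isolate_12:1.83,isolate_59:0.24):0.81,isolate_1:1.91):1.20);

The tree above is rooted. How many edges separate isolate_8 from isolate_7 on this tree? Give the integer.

5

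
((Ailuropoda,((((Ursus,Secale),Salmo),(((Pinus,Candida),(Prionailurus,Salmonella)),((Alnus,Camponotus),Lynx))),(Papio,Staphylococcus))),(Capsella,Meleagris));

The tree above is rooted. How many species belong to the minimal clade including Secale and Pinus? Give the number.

10

The MRCA of Secale and Pinus is the node subtending (((Ursus,Secale),Salmo),(((Pinus,Candida),(Prionailurus,Salmonella)),((Alnus,Camponotus),Lynx))).
That clade contains 10 terminal taxa: Alnus, Camponotus, Candida, Lynx, Pinus, Prionailurus, Salmo, Salmonella, Secale, Ursus.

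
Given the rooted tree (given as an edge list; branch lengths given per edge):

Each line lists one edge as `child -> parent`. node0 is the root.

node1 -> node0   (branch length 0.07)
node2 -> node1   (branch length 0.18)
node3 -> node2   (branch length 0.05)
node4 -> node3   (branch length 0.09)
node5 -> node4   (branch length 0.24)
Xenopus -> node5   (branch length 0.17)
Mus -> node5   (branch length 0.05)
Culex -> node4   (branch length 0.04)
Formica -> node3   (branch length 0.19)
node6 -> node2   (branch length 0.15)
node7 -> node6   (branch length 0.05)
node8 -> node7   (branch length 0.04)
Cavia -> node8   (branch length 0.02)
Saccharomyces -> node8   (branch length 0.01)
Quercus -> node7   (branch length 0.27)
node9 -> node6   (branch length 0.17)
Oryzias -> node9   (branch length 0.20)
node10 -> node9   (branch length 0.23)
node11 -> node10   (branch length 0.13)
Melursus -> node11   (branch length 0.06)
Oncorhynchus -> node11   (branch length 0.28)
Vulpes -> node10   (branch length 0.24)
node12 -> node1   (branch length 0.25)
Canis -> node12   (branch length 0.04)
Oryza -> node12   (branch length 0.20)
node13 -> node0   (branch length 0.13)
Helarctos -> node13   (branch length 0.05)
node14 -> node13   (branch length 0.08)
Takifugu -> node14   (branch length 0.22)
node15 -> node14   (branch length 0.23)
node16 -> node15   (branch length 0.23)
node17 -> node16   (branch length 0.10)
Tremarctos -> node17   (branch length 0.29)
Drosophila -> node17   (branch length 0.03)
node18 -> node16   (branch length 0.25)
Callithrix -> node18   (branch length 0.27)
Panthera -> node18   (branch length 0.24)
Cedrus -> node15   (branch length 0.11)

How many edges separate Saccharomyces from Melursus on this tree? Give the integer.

7

The MRCA of Saccharomyces and Melursus is the node subtending (((Cavia,Saccharomyces),Quercus),(Oryzias,((Melursus,Oncorhynchus),Vulpes))).
From Saccharomyces up to that node: 3 branches. From Melursus up to the same node: 4 branches. Total: 3 + 4 = 7.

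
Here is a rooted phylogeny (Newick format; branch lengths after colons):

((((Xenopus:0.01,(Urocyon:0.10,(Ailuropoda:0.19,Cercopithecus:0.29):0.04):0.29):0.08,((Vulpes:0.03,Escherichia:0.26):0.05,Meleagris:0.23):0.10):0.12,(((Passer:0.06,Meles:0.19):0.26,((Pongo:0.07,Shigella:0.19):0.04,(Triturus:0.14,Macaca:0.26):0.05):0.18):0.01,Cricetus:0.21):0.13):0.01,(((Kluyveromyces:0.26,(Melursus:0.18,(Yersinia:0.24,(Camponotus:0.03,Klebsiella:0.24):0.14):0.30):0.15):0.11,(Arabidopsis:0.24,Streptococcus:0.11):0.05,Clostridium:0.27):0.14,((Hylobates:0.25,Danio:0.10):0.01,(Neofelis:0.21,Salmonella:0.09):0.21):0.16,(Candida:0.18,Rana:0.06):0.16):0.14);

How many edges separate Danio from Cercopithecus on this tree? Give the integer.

10

The MRCA of Danio and Cercopithecus is the root of the tree.
From Danio up to that node: 4 branches. From Cercopithecus up to the same node: 6 branches. Total: 4 + 6 = 10.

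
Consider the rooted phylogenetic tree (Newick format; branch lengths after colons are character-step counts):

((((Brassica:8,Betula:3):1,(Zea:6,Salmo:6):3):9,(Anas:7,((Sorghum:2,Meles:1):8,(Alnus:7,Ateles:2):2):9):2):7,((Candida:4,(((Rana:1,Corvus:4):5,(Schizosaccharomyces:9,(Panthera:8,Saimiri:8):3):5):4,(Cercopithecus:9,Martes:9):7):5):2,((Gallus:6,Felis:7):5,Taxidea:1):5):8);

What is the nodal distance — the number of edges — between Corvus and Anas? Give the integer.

9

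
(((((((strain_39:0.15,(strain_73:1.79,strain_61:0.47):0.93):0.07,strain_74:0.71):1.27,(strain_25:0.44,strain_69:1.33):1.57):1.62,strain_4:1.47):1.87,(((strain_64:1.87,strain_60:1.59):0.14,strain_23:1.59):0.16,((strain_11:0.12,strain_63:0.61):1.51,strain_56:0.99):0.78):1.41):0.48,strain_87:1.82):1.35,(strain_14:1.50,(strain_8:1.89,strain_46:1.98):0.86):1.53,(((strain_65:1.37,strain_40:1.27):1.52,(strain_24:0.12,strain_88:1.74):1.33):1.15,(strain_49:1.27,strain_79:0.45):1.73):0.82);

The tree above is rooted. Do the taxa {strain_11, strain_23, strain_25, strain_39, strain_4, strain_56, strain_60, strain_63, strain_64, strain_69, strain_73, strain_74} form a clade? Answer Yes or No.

The MRCA of the listed taxa subtends (((((strain_39,(strain_73,strain_61)),strain_74),(strain_25,strain_69)),strain_4),(((strain_64,strain_60),strain_23),((strain_11,strain_63),strain_56))).
That clade also contains strain_61, which is not in the proposed group, so the group is not monophyletic.

No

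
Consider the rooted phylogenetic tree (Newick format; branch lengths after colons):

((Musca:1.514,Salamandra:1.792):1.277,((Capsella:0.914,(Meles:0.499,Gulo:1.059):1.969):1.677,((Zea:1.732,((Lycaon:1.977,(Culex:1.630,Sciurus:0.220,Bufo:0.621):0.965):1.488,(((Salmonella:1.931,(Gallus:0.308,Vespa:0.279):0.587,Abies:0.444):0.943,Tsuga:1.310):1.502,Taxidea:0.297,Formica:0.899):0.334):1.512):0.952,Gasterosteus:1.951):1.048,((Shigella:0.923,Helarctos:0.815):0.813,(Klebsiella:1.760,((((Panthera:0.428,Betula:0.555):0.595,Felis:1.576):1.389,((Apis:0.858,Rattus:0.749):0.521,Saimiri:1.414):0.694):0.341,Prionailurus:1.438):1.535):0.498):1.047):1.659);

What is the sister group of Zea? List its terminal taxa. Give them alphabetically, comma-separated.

Zea attaches to the tree at the node subtending (Zea,((Lycaon,(Culex,Sciurus,Bufo)),(((Salmonella,(Gallus,Vespa),Abies),Tsuga),Taxidea,Formica))).
The other lineage descending from that same node — the sister group — is ((Lycaon,(Culex,Sciurus,Bufo)),(((Salmonella,(Gallus,Vespa),Abies),Tsuga),Taxidea,Formica)); its 11 tips in alphabetical order are the answer.

Abies, Bufo, Culex, Formica, Gallus, Lycaon, Salmonella, Sciurus, Taxidea, Tsuga, Vespa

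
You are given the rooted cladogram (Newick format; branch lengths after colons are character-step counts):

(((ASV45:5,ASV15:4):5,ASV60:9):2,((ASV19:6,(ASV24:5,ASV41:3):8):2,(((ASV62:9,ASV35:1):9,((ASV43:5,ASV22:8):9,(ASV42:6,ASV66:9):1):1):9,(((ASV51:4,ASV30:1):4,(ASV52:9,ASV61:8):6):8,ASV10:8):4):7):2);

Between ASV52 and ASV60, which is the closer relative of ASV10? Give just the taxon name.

ASV52

The MRCA of ASV10 and ASV52 subtends (((ASV51,ASV30),(ASV52,ASV61)),ASV10) (5 taxa).
The MRCA of ASV10 and ASV60 is the root, subtending the entire tree (17 taxa).
The first is nested inside the second, so ASV10 shares a more recent common ancestor with ASV52.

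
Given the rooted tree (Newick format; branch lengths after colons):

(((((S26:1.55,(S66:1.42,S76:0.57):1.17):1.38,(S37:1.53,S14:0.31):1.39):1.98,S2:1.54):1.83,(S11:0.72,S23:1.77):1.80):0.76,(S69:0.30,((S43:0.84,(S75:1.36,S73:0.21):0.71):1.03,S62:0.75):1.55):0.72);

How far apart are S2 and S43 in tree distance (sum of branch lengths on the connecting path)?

8.27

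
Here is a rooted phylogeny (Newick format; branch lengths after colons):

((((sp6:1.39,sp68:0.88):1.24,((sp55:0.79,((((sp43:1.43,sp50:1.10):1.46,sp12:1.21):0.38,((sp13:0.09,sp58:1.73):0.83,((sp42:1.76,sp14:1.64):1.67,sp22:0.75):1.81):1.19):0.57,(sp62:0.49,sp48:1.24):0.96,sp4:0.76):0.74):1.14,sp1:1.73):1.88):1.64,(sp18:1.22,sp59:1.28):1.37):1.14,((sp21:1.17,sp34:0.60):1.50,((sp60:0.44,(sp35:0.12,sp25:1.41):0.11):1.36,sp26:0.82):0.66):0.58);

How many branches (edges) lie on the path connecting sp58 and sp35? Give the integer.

14

The MRCA of sp58 and sp35 is the root of the tree.
From sp58 up to that node: 9 branches. From sp35 up to the same node: 5 branches. Total: 9 + 5 = 14.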